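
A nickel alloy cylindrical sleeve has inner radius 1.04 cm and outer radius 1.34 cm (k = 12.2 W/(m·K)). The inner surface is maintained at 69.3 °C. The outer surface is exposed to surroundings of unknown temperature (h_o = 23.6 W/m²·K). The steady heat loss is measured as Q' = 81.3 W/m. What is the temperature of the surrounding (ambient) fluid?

T_out = 28.1 °C

Sum the resistances:
  R'_nickel alloy = ln(0.0134/0.0104)/(2πk) = 0.2534/(2π·12.2) = 0.003306 m·K/W
  R'_conv,out = 1/(2πr h) = 1/(2π·0.0134·23.6) = 0.5033 m·K/W
ΣR = 0.5066 m·K/W
ΔT = Q'·ΣR = 81.3 × 0.5066 = 41.19 K
Heat flows outward, so T_out = T_in − ΔT = 69.3 − 41.19 = 28.1 °C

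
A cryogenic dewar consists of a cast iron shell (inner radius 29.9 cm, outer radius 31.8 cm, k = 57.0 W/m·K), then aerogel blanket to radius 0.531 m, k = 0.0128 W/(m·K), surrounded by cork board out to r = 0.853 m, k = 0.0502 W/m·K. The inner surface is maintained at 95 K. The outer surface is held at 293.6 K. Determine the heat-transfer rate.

Resistance network (inner→outer):
  R_cast iron = (1/0.299 − 1/0.318)/(4πk) = 0.1998/(4π·57.0) = 2.790×10^-4 K/W
  R_aerogel blanket = (1/0.318 − 1/0.531)/(4πk) = 1.261/(4π·0.0128) = 7.842 K/W
  R_cork board = (1/0.531 − 1/0.853)/(4πk) = 0.7109/(4π·0.0502) = 1.127 K/W
ΣR = 2.790×10^-4 + 7.842 + 1.127 = 8.969 K/W
Q = ΔT/ΣR = (95 K − 293.6 K)/8.969 = -22.1 W
(Negative Q ⇒ heat flows inward; heat gain = 22.1 W.)

Q = 22.1 W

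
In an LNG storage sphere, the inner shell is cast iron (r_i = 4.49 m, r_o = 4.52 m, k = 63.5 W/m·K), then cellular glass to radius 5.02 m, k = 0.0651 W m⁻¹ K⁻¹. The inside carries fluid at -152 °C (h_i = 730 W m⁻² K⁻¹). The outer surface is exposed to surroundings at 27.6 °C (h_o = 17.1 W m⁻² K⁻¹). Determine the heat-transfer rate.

Q = 6.62 kW

Treat each layer as a resistance in series:
  R_conv,in = 1/(4πr²h) = 1/(4π·4.49²·730) = 5.407×10^-6 K/W
  R_cast iron = (1/4.49 − 1/4.52)/(4πk) = 0.001478/(4π·63.5) = 1.852×10^-6 K/W
  R_cellular glass = (1/4.52 − 1/5.02)/(4πk) = 0.02204/(4π·0.0651) = 0.02694 K/W
  R_conv,out = 1/(4πr²h) = 1/(4π·5.02²·17.1) = 1.847×10^-4 K/W
ΣR = 5.407×10^-6 + 1.852×10^-6 + 0.02694 + 1.847×10^-4 = 0.02713 K/W
Q = ΔT/ΣR = (-152 °C − 27.6 °C)/0.02713 = -6620 W
(Negative Q ⇒ heat flows inward; heat gain = 6620 W.)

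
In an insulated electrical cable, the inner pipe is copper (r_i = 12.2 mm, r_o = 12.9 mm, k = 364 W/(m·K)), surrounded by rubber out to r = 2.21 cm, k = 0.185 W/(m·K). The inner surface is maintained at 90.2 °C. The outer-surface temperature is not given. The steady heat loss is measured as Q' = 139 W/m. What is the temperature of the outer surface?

T_out = 25.8 °C

Series resistances:
  R'_copper = ln(0.0129/0.0122)/(2πk) = 0.05579/(2π·364) = 2.439×10^-5 m·K/W
  R'_rubber = ln(0.0221/0.0129)/(2πk) = 0.5384/(2π·0.185) = 0.4631 m·K/W
ΣR = 0.4632 m·K/W
ΔT = Q'·ΣR = 139 × 0.4632 = 64.38 K
Heat flows outward, so T_out = T_in − ΔT = 90.2 − 64.38 = 25.8 °C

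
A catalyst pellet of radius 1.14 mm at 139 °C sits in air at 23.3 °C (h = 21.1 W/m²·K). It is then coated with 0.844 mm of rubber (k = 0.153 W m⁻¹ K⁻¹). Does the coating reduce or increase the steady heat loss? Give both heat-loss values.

increases: 0.0399 → 0.100 W

Critical radius for a sphere: r_cr = 2k/h = 0.0145 m = 1.45 cm.
Outer radius after coating: r₂ = 0.00114 + 8.44×10^-4 = 0.001984 m.
Since r₁ < r_cr and r₂ ≤ r_cr, the coating moves toward the maximum at r_cr — heat loss rises.
Bare: R = 1/(4πr₁²h) = 2902 K/W; Q = 115.7/2902 = 0.0399 W.
Coated: R = R_cond + R_conv = 1152 K/W; Q = 115.7/1152 = 0.100 W.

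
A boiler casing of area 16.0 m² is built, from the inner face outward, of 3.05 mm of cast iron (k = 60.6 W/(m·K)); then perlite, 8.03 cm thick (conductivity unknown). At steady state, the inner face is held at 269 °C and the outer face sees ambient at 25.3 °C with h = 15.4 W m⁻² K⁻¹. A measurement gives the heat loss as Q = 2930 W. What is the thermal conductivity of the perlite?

k = 0.0634 W/m·K

ΣR = ΔT/Q = |269 − 25.3|/2930 = 0.08317 K/W
Known resistances:
  R_cast iron = L/(kA) = 0.00305/(60.6·16.0) = 3.146×10^-6 K/W
  R_conv,out = 1/(hA) = 1/(15.4·16.0) = 0.004058 K/W
R_perlite = ΣR − ΣR_known = 0.08317 − 0.004061 = 0.07911 K/W
L/(kA) = 0.07911 ⇒ k = 0.0803/(0.07911·16.0) = 0.0634 W/m·K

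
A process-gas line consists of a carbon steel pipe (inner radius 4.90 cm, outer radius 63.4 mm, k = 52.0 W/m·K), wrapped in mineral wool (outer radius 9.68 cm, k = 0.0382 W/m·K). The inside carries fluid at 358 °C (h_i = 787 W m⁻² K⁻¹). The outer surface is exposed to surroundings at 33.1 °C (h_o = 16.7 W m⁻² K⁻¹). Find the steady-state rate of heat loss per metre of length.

Treat each layer as a resistance in series:
  R'_conv,in = 1/(2πr h) = 1/(2π·0.0490·787) = 0.004127 m·K/W
  R'_carbon steel = ln(0.0634/0.0490)/(2πk) = 0.2576/(2π·52.0) = 7.886×10^-4 m·K/W
  R'_mineral wool = ln(0.0968/0.0634)/(2πk) = 0.4232/(2π·0.0382) = 1.763 m·K/W
  R'_conv,out = 1/(2πr h) = 1/(2π·0.0968·16.7) = 0.09845 m·K/W
ΣR = 0.004127 + 7.886×10^-4 + 1.763 + 0.09845 = 1.866 m·K/W
Q' = ΔT/ΣR = (358 °C − 33.1 °C)/1.866 = 174 W/m

Q' = 174 W/m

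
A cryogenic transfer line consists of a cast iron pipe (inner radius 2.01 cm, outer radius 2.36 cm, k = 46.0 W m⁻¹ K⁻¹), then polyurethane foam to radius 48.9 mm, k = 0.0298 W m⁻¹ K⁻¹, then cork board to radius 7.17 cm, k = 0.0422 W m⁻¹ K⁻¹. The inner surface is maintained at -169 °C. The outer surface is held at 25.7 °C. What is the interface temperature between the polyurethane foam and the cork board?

T = -27.0 °C

Treat each layer as a resistance in series:
  R'_cast iron = ln(0.0236/0.0201)/(2πk) = 0.1605/(2π·46.0) = 5.554×10^-4 m·K/W
  R'_polyurethane foam = ln(0.0489/0.0236)/(2πk) = 0.7285/(2π·0.0298) = 3.891 m·K/W
  R'_cork board = ln(0.0717/0.0489)/(2πk) = 0.3827/(2π·0.0422) = 1.443 m·K/W
ΣR = 5.554×10^-4 + 3.891 + 1.443 = 5.335 m·K/W
Q' = ΔT/ΣR = (-169 °C − 25.7 °C)/5.335 = -36.49 W/m
From the inner boundary to the polyurethane foam/cork board interface, ΣR_partial = 3.892 m·K/W.
T_interface = T_in − Q'·ΣR_partial = -169 °C − (-36.49)(3.892) = -27.0 °C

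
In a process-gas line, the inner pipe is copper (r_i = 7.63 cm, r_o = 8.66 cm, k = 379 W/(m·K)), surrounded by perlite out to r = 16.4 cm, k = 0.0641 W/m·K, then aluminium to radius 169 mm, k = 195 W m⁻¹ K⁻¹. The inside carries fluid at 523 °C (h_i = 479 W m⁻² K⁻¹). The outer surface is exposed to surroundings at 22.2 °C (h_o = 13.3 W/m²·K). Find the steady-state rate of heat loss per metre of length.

Q' = 302 W/m

Series thermal resistances, inner to outer:
  R'_conv,in = 1/(2πr h) = 1/(2π·0.0763·479) = 0.004355 m·K/W
  R'_copper = ln(0.0866/0.0763)/(2πk) = 0.1266/(2π·379) = 5.317×10^-5 m·K/W
  R'_perlite = ln(0.164/0.0866)/(2πk) = 0.6386/(2π·0.0641) = 1.586 m·K/W
  R'_aluminium = ln(0.169/0.164)/(2πk) = 0.03003/(2π·195) = 2.451×10^-5 m·K/W
  R'_conv,out = 1/(2πr h) = 1/(2π·0.169·13.3) = 0.07081 m·K/W
ΣR = 0.004355 + 5.317×10^-5 + 1.586 + 2.451×10^-5 + 0.07081 = 1.661 m·K/W
Q' = ΔT/ΣR = (523 °C − 22.2 °C)/1.661 = 302 W/m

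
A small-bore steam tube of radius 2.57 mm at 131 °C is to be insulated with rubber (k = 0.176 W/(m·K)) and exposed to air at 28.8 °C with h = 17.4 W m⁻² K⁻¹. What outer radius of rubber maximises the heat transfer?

r_cr = 1.01 cm

For a cylinder, r_cr = k_ins/h = 0.176/17.4 = 0.0101 m = 1.01 cm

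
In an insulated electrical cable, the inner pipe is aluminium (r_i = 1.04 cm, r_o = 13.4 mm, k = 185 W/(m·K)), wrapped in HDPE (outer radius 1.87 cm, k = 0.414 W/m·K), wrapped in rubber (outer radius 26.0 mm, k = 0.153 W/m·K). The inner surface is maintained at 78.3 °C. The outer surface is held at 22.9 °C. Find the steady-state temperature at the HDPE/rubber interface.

T = 63.2 °C

Resistance network (inner→outer):
  R'_aluminium = ln(0.0134/0.0104)/(2πk) = 0.2534/(2π·185) = 2.180×10^-4 m·K/W
  R'_HDPE = ln(0.0187/0.0134)/(2πk) = 0.3333/(2π·0.414) = 0.1281 m·K/W
  R'_rubber = ln(0.0260/0.0187)/(2πk) = 0.3296/(2π·0.153) = 0.3428 m·K/W
ΣR = 2.180×10^-4 + 0.1281 + 0.3428 = 0.4711 m·K/W
Q' = ΔT/ΣR = (78.3 °C − 22.9 °C)/0.4711 = 117.6 W/m
From the inner boundary to the HDPE/rubber interface, ΣR_partial = 0.1283 m·K/W.
T_interface = T_in − Q'·ΣR_partial = 78.3 °C − (117.6)(0.1283) = 63.2 °C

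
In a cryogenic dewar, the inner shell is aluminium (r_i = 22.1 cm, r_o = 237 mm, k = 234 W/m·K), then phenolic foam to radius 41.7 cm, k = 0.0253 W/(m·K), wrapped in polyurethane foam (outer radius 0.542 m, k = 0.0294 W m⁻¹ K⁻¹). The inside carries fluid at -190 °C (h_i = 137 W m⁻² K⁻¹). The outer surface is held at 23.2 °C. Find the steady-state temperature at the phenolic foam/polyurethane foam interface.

Resistance network (inner→outer):
  R_conv,in = 1/(4πr²h) = 1/(4π·0.221²·137) = 0.01189 K/W
  R_aluminium = (1/0.221 − 1/0.237)/(4πk) = 0.3055/(4π·234) = 1.039×10^-4 K/W
  R_phenolic foam = (1/0.237 − 1/0.417)/(4πk) = 1.821/(4π·0.0253) = 5.729 K/W
  R_polyurethane foam = (1/0.417 − 1/0.542)/(4πk) = 0.5531/(4π·0.0294) = 1.497 K/W
ΣR = 0.01189 + 1.039×10^-4 + 5.729 + 1.497 = 7.238 K/W
Q = ΔT/ΣR = (-190 °C − 23.2 °C)/7.238 = -29.46 W
From the inner boundary to the phenolic foam/polyurethane foam interface, ΣR_partial = 5.741 K/W.
T_interface = T_in − Q·ΣR_partial = -190 °C − (-29.46)(5.741) = -20.9 °C

T = -20.9 °C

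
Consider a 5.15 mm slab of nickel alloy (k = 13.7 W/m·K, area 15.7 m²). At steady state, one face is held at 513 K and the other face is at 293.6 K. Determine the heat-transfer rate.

Q = kA·ΔT/L = 13.7 × 15.7 × |513 K − 293.6 K| / 0.00515 = 9.16×10^6 W

Q = 9160 kW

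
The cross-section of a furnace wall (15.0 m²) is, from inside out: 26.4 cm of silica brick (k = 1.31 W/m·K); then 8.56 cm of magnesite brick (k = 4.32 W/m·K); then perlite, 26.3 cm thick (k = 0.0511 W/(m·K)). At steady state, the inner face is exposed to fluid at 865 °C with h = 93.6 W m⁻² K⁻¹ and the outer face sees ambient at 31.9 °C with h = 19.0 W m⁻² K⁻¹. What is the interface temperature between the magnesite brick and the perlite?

Resistance network (inner→outer):
  R_conv,in = 1/(hA) = 1/(93.6·15.0) = 7.123×10^-4 K/W
  R_silica brick = L/(kA) = 0.264/(1.31·15.0) = 0.01344 K/W
  R_magnesite brick = L/(kA) = 0.0856/(4.32·15.0) = 0.001321 K/W
  R_perlite = L/(kA) = 0.263/(0.0511·15.0) = 0.3431 K/W
  R_conv,out = 1/(hA) = 1/(19.0·15.0) = 0.003509 K/W
ΣR = 7.123×10^-4 + 0.01344 + 0.001321 + 0.3431 + 0.003509 = 0.3621 K/W
Q = ΔT/ΣR = (865 °C − 31.9 °C)/0.3621 = 2301 W
From the inner boundary to the magnesite brick/perlite interface, ΣR_partial = 0.01547 K/W.
T_interface = T_in − Q·ΣR_partial = 865 °C − (2301)(0.01547) = 829 °C

T = 829 °C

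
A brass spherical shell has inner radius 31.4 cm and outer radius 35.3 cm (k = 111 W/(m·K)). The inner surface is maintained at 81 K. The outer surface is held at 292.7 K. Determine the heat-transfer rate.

Q = 4πk·ΔT/(1/r₁ − 1/r₂) = 4π × 111 × 211.7 / (1/0.314 − 1/0.353) = 8.39×10^5 W

Q = 8.39×10^5 W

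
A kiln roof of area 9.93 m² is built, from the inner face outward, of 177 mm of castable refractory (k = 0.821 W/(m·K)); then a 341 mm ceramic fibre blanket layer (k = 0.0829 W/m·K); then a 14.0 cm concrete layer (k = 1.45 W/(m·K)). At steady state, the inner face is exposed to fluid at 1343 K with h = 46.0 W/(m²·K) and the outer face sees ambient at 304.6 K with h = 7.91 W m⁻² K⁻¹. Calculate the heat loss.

Q = 2.25 kW

Treat each layer as a resistance in series:
  R_conv,in = 1/(hA) = 1/(46.0·9.93) = 0.002189 K/W
  R_castable refractory = L/(kA) = 0.177/(0.821·9.93) = 0.02171 K/W
  R_ceramic fibre blanket = L/(kA) = 0.341/(0.0829·9.93) = 0.4142 K/W
  R_concrete = L/(kA) = 0.140/(1.45·9.93) = 0.009723 K/W
  R_conv,out = 1/(hA) = 1/(7.91·9.93) = 0.01273 K/W
ΣR = 0.002189 + 0.02171 + 0.4142 + 0.009723 + 0.01273 = 0.4606 K/W
Q = ΔT/ΣR = (1343 K − 304.6 K)/0.4606 = 2250 W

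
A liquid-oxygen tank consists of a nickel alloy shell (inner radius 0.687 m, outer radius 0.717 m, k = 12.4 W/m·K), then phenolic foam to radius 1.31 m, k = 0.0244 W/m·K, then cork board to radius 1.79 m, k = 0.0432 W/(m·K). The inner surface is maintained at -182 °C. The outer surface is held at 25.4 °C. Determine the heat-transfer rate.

Q = 85.1 W

Series thermal resistances, inner to outer:
  R_nickel alloy = (1/0.687 − 1/0.717)/(4πk) = 0.06090/(4π·12.4) = 3.909×10^-4 K/W
  R_phenolic foam = (1/0.717 − 1/1.31)/(4πk) = 0.6313/(4π·0.0244) = 2.059 K/W
  R_cork board = (1/1.31 − 1/1.79)/(4πk) = 0.2047/(4π·0.0432) = 0.3771 K/W
ΣR = 3.909×10^-4 + 2.059 + 0.3771 = 2.436 K/W
Q = ΔT/ΣR = (-182 °C − 25.4 °C)/2.436 = -85.1 W
(Negative Q ⇒ heat flows inward; heat gain = 85.1 W.)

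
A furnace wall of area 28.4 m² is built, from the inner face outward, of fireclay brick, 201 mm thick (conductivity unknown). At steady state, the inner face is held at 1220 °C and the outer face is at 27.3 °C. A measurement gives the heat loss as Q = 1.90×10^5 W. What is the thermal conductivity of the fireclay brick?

ΣR = ΔT/Q = |1220 − 27.3|/1.90×10^5 = 0.006277 K/W
L/(kA) = 0.006277 ⇒ k = 0.201/(0.006277·28.4) = 1.13 W/m·K

k = 1.13 W/m·K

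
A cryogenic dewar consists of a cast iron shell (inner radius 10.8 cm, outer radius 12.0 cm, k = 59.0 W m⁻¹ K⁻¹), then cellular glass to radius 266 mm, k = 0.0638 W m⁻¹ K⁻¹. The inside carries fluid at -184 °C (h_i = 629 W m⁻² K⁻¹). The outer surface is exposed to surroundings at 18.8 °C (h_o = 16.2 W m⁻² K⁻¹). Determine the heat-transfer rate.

Q = 35.0 W

Resistance network (inner→outer):
  R_conv,in = 1/(4πr²h) = 1/(4π·0.108²·629) = 0.01085 K/W
  R_cast iron = (1/0.108 − 1/0.120)/(4πk) = 0.9259/(4π·59.0) = 0.001249 K/W
  R_cellular glass = (1/0.120 − 1/0.266)/(4πk) = 4.574/(4π·0.0638) = 5.705 K/W
  R_conv,out = 1/(4πr²h) = 1/(4π·0.266²·16.2) = 0.06942 K/W
ΣR = 0.01085 + 0.001249 + 5.705 + 0.06942 = 5.787 K/W
Q = ΔT/ΣR = (-184 °C − 18.8 °C)/5.787 = -35.0 W
(Negative Q ⇒ heat flows inward; heat gain = 35.0 W.)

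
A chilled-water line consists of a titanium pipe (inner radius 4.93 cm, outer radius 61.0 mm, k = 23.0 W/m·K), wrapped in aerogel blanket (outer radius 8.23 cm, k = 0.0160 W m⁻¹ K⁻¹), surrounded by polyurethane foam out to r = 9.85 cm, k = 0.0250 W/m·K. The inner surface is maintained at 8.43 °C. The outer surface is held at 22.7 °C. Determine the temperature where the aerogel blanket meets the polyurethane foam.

T = 18.7 °C

Resistance network (inner→outer):
  R'_titanium = ln(0.0610/0.0493)/(2πk) = 0.2129/(2π·23.0) = 0.001474 m·K/W
  R'_aerogel blanket = ln(0.0823/0.0610)/(2πk) = 0.2995/(2π·0.0160) = 2.979 m·K/W
  R'_polyurethane foam = ln(0.0985/0.0823)/(2πk) = 0.1797/(2π·0.0250) = 1.144 m·K/W
ΣR = 0.001474 + 2.979 + 1.144 = 4.124 m·K/W
Q' = ΔT/ΣR = (8.43 °C − 22.7 °C)/4.124 = -3.460 W/m
From the inner boundary to the aerogel blanket/polyurethane foam interface, ΣR_partial = 2.980 m·K/W.
T_interface = T_in − Q'·ΣR_partial = 8.43 °C − (-3.460)(2.980) = 18.7 °C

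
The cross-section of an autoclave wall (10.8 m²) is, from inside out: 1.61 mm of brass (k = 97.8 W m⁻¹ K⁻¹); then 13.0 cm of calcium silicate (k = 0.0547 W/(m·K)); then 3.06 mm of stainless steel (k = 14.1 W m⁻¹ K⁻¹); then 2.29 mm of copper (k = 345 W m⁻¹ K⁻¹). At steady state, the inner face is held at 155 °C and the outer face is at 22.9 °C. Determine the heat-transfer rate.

Series thermal resistances, inner to outer:
  R_brass = L/(kA) = 0.00161/(97.8·10.8) = 1.524×10^-6 K/W
  R_calcium silicate = L/(kA) = 0.130/(0.0547·10.8) = 0.2201 K/W
  R_stainless steel = L/(kA) = 0.00306/(14.1·10.8) = 2.009×10^-5 K/W
  R_copper = L/(kA) = 0.00229/(345·10.8) = 6.146×10^-7 K/W
ΣR = 1.524×10^-6 + 0.2201 + 2.009×10^-5 + 6.146×10^-7 = 0.2201 K/W
Q = ΔT/ΣR = (155 °C − 22.9 °C)/0.2201 = 600 W

Q = 600 W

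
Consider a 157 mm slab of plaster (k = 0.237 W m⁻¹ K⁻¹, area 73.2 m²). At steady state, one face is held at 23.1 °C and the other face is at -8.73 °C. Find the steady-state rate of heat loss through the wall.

Q = 3520 W

Q = kA·ΔT/L = 0.237 × 73.2 × |23.1 °C − -8.73 °C| / 0.157 = 3520 W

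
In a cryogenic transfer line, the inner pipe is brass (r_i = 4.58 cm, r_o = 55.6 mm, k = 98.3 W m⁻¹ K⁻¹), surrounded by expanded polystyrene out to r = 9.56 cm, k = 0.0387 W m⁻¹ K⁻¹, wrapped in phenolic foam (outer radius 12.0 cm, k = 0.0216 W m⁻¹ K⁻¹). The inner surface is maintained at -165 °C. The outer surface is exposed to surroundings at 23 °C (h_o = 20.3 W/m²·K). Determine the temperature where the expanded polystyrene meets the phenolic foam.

T = -59.4 °C

Treat each layer as a resistance in series:
  R'_brass = ln(0.0556/0.0458)/(2πk) = 0.1939/(2π·98.3) = 3.139×10^-4 m·K/W
  R'_expanded polystyrene = ln(0.0956/0.0556)/(2πk) = 0.5420/(2π·0.0387) = 2.229 m·K/W
  R'_phenolic foam = ln(0.120/0.0956)/(2πk) = 0.2273/(2π·0.0216) = 1.675 m·K/W
  R'_conv,out = 1/(2πr h) = 1/(2π·0.120·20.3) = 0.06533 m·K/W
ΣR = 3.139×10^-4 + 2.229 + 1.675 + 0.06533 = 3.970 m·K/W
Q' = ΔT/ΣR = (-165 °C − 23 °C)/3.970 = -47.36 W/m
From the inner boundary to the expanded polystyrene/phenolic foam interface, ΣR_partial = 2.229 m·K/W.
T_interface = T_in − Q'·ΣR_partial = -165 °C − (-47.36)(2.229) = -59.4 °C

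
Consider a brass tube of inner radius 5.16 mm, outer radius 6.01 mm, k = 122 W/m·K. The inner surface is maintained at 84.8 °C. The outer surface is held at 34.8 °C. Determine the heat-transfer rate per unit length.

Q' = 251 kW/m

Q' = 2πk·ΔT/ln(r₂/r₁) = 2π × 122 × 50 / ln(0.00601/0.00516) = 2.51×10^5 W/m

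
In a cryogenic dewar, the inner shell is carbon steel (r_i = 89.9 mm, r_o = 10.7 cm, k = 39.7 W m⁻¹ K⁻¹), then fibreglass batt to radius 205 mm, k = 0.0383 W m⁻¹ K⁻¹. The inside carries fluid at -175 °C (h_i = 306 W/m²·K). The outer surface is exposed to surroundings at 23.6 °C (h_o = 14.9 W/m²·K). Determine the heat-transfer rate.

Resistance network (inner→outer):
  R_conv,in = 1/(4πr²h) = 1/(4π·0.0899²·306) = 0.03218 K/W
  R_carbon steel = (1/0.0899 − 1/0.107)/(4πk) = 1.778/(4π·39.7) = 0.003563 K/W
  R_fibreglass batt = (1/0.107 − 1/0.205)/(4πk) = 4.468/(4π·0.0383) = 9.283 K/W
  R_conv,out = 1/(4πr²h) = 1/(4π·0.205²·14.9) = 0.1271 K/W
ΣR = 0.03218 + 0.003563 + 9.283 + 0.1271 = 9.446 K/W
Q = ΔT/ΣR = (-175 °C − 23.6 °C)/9.446 = -21.0 W
(Negative Q ⇒ heat flows inward; heat gain = 21.0 W.)

Q = 21.0 W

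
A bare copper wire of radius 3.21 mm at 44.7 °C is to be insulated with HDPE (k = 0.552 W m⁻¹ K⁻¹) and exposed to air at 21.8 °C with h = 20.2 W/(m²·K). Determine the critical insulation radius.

r_cr = 2.73 cm

For a cylinder, r_cr = k_ins/h = 0.552/20.2 = 0.0273 m = 2.73 cm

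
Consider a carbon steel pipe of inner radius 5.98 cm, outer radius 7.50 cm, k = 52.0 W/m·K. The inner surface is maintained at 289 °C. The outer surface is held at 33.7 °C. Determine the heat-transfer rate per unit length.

Q' = 368 kW/m

Q' = 2πk·ΔT/ln(r₂/r₁) = 2π × 52.0 × 255.3 / ln(0.0750/0.0598) = 3.68×10^5 W/m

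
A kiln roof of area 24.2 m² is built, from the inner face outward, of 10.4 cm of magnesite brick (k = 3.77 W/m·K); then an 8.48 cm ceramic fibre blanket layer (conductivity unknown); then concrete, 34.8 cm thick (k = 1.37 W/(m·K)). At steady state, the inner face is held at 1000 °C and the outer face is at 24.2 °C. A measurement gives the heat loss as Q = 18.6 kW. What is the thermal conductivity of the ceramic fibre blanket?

ΣR = ΔT/Q = |1000 − 24.2|/18600 = 0.05246 K/W
Known resistances:
  R_magnesite brick = L/(kA) = 0.104/(3.77·24.2) = 0.001140 K/W
  R_concrete = L/(kA) = 0.348/(1.37·24.2) = 0.01050 K/W
R_ceramic fibre blanket = ΣR − ΣR_known = 0.05246 − 0.01164 = 0.04082 K/W
L/(kA) = 0.04082 ⇒ k = 0.0848/(0.04082·24.2) = 0.0858 W/m·K

k = 0.0858 W/m·K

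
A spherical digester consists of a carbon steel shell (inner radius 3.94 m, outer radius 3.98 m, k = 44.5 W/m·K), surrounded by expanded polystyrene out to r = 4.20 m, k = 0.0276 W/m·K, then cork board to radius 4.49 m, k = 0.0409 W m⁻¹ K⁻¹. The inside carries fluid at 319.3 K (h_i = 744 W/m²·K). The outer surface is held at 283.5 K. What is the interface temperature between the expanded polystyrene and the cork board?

T = 299.3 K

Series thermal resistances, inner to outer:
  R_conv,in = 1/(4πr²h) = 1/(4π·3.94²·744) = 6.890×10^-6 K/W
  R_carbon steel = (1/3.94 − 1/3.98)/(4πk) = 0.002551/(4π·44.5) = 4.562×10^-6 K/W
  R_expanded polystyrene = (1/3.98 − 1/4.20)/(4πk) = 0.01316/(4π·0.0276) = 0.03795 K/W
  R_cork board = (1/4.20 − 1/4.49)/(4πk) = 0.01538/(4π·0.0409) = 0.02992 K/W
ΣR = 6.890×10^-6 + 4.562×10^-6 + 0.03795 + 0.02992 = 0.06788 K/W
Q = ΔT/ΣR = (319.3 K − 283.5 K)/0.06788 = 527.4 W
From the inner boundary to the expanded polystyrene/cork board interface, ΣR_partial = 0.03796 K/W.
T_interface = T_in − Q·ΣR_partial = 319.3 K − (527.4)(0.03796) = 299.3 K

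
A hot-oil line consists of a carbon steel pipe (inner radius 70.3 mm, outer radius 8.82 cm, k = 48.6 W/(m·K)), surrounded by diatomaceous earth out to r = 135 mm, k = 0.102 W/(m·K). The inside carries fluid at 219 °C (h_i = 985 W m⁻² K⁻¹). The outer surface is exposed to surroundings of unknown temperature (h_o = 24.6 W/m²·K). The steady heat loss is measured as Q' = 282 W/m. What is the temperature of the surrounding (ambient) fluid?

T_out = 17.3 °C

Sum the resistances:
  R'_conv,in = 1/(2πr h) = 1/(2π·0.0703·985) = 0.002298 m·K/W
  R'_carbon steel = ln(0.0882/0.0703)/(2πk) = 0.2268/(2π·48.6) = 7.428×10^-4 m·K/W
  R'_diatomaceous earth = ln(0.135/0.0882)/(2πk) = 0.4257/(2π·0.102) = 0.6642 m·K/W
  R'_conv,out = 1/(2πr h) = 1/(2π·0.135·24.6) = 0.04792 m·K/W
ΣR = 0.7152 m·K/W
ΔT = Q'·ΣR = 282 × 0.7152 = 201.7 K
Heat flows outward, so T_out = T_in − ΔT = 219 − 201.7 = 17.3 °C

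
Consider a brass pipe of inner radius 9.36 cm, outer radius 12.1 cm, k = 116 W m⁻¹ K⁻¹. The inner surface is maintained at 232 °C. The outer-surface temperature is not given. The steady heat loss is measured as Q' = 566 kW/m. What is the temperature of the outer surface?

Series resistances:
  R'_brass = ln(0.121/0.0936)/(2πk) = 0.2568/(2π·116) = 3.523×10^-4 m·K/W
ΣR = 3.523×10^-4 m·K/W
ΔT = Q'·ΣR = 5.66×10^5 × 3.523×10^-4 = 199.4 K
Heat flows outward, so T_out = T_in − ΔT = 232 − 199.4 = 32.6 °C

T_out = 32.6 °C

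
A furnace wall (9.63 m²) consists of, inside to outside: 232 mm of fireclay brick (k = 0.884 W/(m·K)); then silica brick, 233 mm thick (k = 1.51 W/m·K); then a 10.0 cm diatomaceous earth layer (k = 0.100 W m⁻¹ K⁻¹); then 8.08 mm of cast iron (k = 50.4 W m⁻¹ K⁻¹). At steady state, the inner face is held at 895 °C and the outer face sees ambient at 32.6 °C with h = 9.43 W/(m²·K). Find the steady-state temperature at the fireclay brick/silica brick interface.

T = 746 °C

Treat each layer as a resistance in series:
  R_fireclay brick = L/(kA) = 0.232/(0.884·9.63) = 0.02725 K/W
  R_silica brick = L/(kA) = 0.233/(1.51·9.63) = 0.01602 K/W
  R_diatomaceous earth = L/(kA) = 0.100/(0.100·9.63) = 0.1038 K/W
  R_cast iron = L/(kA) = 0.00808/(50.4·9.63) = 1.665×10^-5 K/W
  R_conv,out = 1/(hA) = 1/(9.43·9.63) = 0.01101 K/W
ΣR = 0.02725 + 0.01602 + 0.1038 + 1.665×10^-5 + 0.01101 = 0.1581 K/W
Q = ΔT/ΣR = (895 °C − 32.6 °C)/0.1581 = 5455 W
From the inner boundary to the fireclay brick/silica brick interface, ΣR_partial = 0.02725 K/W.
T_interface = T_in − Q·ΣR_partial = 895 °C − (5455)(0.02725) = 746 °C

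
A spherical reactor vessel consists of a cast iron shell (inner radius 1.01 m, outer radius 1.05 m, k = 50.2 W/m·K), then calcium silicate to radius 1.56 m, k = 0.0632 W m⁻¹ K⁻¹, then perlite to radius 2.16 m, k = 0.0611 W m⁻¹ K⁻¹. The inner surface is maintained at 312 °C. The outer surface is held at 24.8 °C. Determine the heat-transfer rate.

Treat each layer as a resistance in series:
  R_cast iron = (1/1.01 − 1/1.05)/(4πk) = 0.03772/(4π·50.2) = 5.979×10^-5 K/W
  R_calcium silicate = (1/1.05 − 1/1.56)/(4πk) = 0.3114/(4π·0.0632) = 0.3920 K/W
  R_perlite = (1/1.56 − 1/2.16)/(4πk) = 0.1781/(4π·0.0611) = 0.2319 K/W
ΣR = 5.979×10^-5 + 0.3920 + 0.2319 = 0.6240 K/W
Q = ΔT/ΣR = (312 °C − 24.8 °C)/0.6240 = 460 W

Q = 460 W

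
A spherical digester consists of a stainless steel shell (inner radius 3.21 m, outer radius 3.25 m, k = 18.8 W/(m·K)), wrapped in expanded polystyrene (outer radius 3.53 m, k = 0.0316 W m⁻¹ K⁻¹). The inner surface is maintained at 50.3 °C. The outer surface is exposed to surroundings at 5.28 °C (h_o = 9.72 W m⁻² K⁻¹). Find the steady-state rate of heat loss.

Q = 725 W

Series thermal resistances, inner to outer:
  R_stainless steel = (1/3.21 − 1/3.25)/(4πk) = 0.003834/(4π·18.8) = 1.623×10^-5 K/W
  R_expanded polystyrene = (1/3.25 − 1/3.53)/(4πk) = 0.02441/(4π·0.0316) = 0.06146 K/W
  R_conv,out = 1/(4πr²h) = 1/(4π·3.53²·9.72) = 6.570×10^-4 K/W
ΣR = 1.623×10^-5 + 0.06146 + 6.570×10^-4 = 0.06213 K/W
Q = ΔT/ΣR = (50.3 °C − 5.28 °C)/0.06213 = 725 W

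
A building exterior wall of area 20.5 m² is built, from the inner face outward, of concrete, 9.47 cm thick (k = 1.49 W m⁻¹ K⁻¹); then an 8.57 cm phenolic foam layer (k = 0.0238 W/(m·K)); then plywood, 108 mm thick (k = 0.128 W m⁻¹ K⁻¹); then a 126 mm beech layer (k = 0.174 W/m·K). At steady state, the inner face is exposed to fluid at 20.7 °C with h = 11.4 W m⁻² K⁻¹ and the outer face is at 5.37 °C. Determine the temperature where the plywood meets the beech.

Treat each layer as a resistance in series:
  R_conv,in = 1/(hA) = 1/(11.4·20.5) = 0.004279 K/W
  R_concrete = L/(kA) = 0.0947/(1.49·20.5) = 0.003100 K/W
  R_phenolic foam = L/(kA) = 0.0857/(0.0238·20.5) = 0.1757 K/W
  R_plywood = L/(kA) = 0.108/(0.128·20.5) = 0.04116 K/W
  R_beech = L/(kA) = 0.126/(0.174·20.5) = 0.03532 K/W
ΣR = 0.004279 + 0.003100 + 0.1757 + 0.04116 + 0.03532 = 0.2596 K/W
Q = ΔT/ΣR = (20.7 °C − 5.37 °C)/0.2596 = 59.05 W
From the inner boundary to the plywood/beech interface, ΣR_partial = 0.2242 K/W.
T_interface = T_in − Q·ΣR_partial = 20.7 °C − (59.05)(0.2242) = 7.46 °C

T = 7.46 °C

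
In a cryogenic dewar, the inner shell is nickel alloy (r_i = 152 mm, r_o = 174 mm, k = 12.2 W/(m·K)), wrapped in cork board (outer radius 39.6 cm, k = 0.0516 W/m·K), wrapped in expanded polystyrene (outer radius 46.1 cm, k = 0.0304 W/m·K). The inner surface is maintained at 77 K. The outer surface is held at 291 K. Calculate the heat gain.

Q = 36.2 W

Series thermal resistances, inner to outer:
  R_nickel alloy = (1/0.152 − 1/0.174)/(4πk) = 0.8318/(4π·12.2) = 0.005426 K/W
  R_cork board = (1/0.174 − 1/0.396)/(4πk) = 3.222/(4π·0.0516) = 4.969 K/W
  R_expanded polystyrene = (1/0.396 − 1/0.461)/(4πk) = 0.3561/(4π·0.0304) = 0.9320 K/W
ΣR = 0.005426 + 4.969 + 0.9320 = 5.906 K/W
Q = ΔT/ΣR = (77 K − 291 K)/5.906 = -36.2 W
(Negative Q ⇒ heat flows inward; heat gain = 36.2 W.)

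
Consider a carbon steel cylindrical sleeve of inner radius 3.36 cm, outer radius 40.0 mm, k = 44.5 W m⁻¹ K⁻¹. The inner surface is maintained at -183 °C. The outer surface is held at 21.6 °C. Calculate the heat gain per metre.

Q' = 2πk·ΔT/ln(r₂/r₁) = 2π × 44.5 × 204.6 / ln(0.0400/0.0336) = 3.28×10^5 W/m

Q' = 3.28×10^5 W/m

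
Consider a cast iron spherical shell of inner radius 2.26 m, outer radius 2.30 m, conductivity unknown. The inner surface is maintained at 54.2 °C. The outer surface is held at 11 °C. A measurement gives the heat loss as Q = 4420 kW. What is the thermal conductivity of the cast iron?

ΣR = ΔT/Q = |54.2 − 11|/4.42×10^6 = 9.774×10^-6 K/W
(1/r₁−1/r₂)/(4πk) = 9.774×10^-6 ⇒ k = 0.007695/(4π·9.774×10^-6) = 62.7 W/m·K

k = 62.7 W/m·K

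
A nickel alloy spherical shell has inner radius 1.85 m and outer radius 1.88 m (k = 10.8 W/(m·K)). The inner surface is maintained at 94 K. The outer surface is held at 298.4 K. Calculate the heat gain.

Q = 3220 kW

Q = 4πk·ΔT/(1/r₁ − 1/r₂) = 4π × 10.8 × 204.4 / (1/1.85 − 1/1.88) = 3.22×10^6 W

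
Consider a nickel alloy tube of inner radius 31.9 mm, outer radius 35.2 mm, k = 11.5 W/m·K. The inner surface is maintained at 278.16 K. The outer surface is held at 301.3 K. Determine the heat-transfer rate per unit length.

Q' = 2πk·ΔT/ln(r₂/r₁) = 2π × 11.5 × 23.14 / ln(0.0352/0.0319) = 17000 W/m

Q' = 17.0 kW/m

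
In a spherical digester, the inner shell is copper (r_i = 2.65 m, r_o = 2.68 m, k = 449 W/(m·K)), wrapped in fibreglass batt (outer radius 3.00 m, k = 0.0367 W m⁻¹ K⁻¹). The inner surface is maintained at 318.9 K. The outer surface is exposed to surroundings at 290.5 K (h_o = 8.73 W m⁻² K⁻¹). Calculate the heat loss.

Q = 325 W

Treat each layer as a resistance in series:
  R_copper = (1/2.65 − 1/2.68)/(4πk) = 0.004224/(4π·449) = 7.487×10^-7 K/W
  R_fibreglass batt = (1/2.68 − 1/3.00)/(4πk) = 0.03980/(4π·0.0367) = 0.08630 K/W
  R_conv,out = 1/(4πr²h) = 1/(4π·3.00²·8.73) = 0.001013 K/W
ΣR = 7.487×10^-7 + 0.08630 + 0.001013 = 0.08731 K/W
Q = ΔT/ΣR = (318.9 K − 290.5 K)/0.08731 = 325 W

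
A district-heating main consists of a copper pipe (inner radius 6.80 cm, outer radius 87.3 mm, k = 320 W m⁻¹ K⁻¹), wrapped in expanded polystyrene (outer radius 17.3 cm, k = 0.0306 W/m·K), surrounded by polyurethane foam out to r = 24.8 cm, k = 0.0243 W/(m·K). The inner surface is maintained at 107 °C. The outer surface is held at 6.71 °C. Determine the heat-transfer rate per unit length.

Treat each layer as a resistance in series:
  R'_copper = ln(0.0873/0.0680)/(2πk) = 0.2498/(2π·320) = 1.243×10^-4 m·K/W
  R'_expanded polystyrene = ln(0.173/0.0873)/(2πk) = 0.6839/(2π·0.0306) = 3.557 m·K/W
  R'_polyurethane foam = ln(0.248/0.173)/(2πk) = 0.3601/(2π·0.0243) = 2.359 m·K/W
ΣR = 1.243×10^-4 + 3.557 + 2.359 = 5.916 m·K/W
Q' = ΔT/ΣR = (107 °C − 6.71 °C)/5.916 = 17.0 W/m

Q' = 17.0 W/m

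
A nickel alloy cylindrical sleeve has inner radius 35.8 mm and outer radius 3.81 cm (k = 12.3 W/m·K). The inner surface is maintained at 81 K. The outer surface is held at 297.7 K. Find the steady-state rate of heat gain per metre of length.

Q' = 269 kW/m

Q' = 2πk·ΔT/ln(r₂/r₁) = 2π × 12.3 × 216.7 / ln(0.0381/0.0358) = 2.69×10^5 W/m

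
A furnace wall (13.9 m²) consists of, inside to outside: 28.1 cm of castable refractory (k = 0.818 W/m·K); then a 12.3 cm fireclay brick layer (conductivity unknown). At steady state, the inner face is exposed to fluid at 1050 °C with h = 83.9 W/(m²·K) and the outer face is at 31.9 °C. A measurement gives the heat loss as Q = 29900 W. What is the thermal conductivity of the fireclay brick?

k = 1.04 W/m·K

ΣR = ΔT/Q = |1050 − 31.9|/29900 = 0.03405 K/W
Known resistances:
  R_conv,in = 1/(hA) = 1/(83.9·13.9) = 8.575×10^-4 K/W
  R_castable refractory = L/(kA) = 0.281/(0.818·13.9) = 0.02471 K/W
R_fireclay brick = ΣR − ΣR_known = 0.03405 − 0.02557 = 0.008480 K/W
L/(kA) = 0.008480 ⇒ k = 0.123/(0.008480·13.9) = 1.04 W/m·K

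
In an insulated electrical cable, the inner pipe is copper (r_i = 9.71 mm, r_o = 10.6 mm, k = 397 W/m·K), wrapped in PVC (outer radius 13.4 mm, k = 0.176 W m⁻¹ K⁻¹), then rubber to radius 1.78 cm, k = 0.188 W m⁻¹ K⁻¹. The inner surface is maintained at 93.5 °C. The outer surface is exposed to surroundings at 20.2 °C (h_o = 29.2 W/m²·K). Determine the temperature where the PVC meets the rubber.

Resistance network (inner→outer):
  R'_copper = ln(0.0106/0.00971)/(2πk) = 0.08770/(2π·397) = 3.516×10^-5 m·K/W
  R'_PVC = ln(0.0134/0.0106)/(2πk) = 0.2344/(2π·0.176) = 0.2120 m·K/W
  R'_rubber = ln(0.0178/0.0134)/(2πk) = 0.2839/(2π·0.188) = 0.2404 m·K/W
  R'_conv,out = 1/(2πr h) = 1/(2π·0.0178·29.2) = 0.3062 m·K/W
ΣR = 3.516×10^-5 + 0.2120 + 0.2404 + 0.3062 = 0.7586 m·K/W
Q' = ΔT/ΣR = (93.5 °C − 20.2 °C)/0.7586 = 96.63 W/m
From the inner boundary to the PVC/rubber interface, ΣR_partial = 0.2120 m·K/W.
T_interface = T_in − Q'·ΣR_partial = 93.5 °C − (96.63)(0.2120) = 73.0 °C

T = 73.0 °C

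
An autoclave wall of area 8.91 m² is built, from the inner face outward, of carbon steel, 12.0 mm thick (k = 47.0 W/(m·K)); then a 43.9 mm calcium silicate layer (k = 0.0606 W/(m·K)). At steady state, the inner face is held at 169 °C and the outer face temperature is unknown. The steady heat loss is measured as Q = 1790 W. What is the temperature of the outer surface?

T_out = 23.4 °C

Sum the resistances:
  R_carbon steel = L/(kA) = 0.0120/(47.0·8.91) = 2.866×10^-5 K/W
  R_calcium silicate = L/(kA) = 0.0439/(0.0606·8.91) = 0.08130 K/W
ΣR = 0.08133 K/W
ΔT = Q·ΣR = 1790 × 0.08133 = 145.6 K
Heat flows outward, so T_out = T_in − ΔT = 169 − 145.6 = 23.4 °C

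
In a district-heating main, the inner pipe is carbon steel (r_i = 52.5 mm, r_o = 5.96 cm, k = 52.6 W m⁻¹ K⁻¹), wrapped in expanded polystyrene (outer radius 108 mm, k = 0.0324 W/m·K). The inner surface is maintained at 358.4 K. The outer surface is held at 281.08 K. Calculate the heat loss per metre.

Treat each layer as a resistance in series:
  R'_carbon steel = ln(0.0596/0.0525)/(2πk) = 0.1268/(2π·52.6) = 3.838×10^-4 m·K/W
  R'_expanded polystyrene = ln(0.108/0.0596)/(2πk) = 0.5945/(2π·0.0324) = 2.920 m·K/W
ΣR = 3.838×10^-4 + 2.920 = 2.920 m·K/W
Q' = ΔT/ΣR = (358.4 K − 281.08 K)/2.920 = 26.5 W/m

Q' = 26.5 W/m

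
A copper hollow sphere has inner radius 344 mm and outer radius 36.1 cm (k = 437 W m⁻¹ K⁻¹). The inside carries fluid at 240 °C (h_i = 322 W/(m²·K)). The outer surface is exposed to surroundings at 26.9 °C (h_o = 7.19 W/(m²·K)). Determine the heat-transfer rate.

Q = 2.45 kW

Treat each layer as a resistance in series:
  R_conv,in = 1/(4πr²h) = 1/(4π·0.344²·322) = 0.002088 K/W
  R_copper = (1/0.344 − 1/0.361)/(4πk) = 0.1369/(4π·437) = 2.493×10^-5 K/W
  R_conv,out = 1/(4πr²h) = 1/(4π·0.361²·7.19) = 0.08493 K/W
ΣR = 0.002088 + 2.493×10^-5 + 0.08493 = 0.08704 K/W
Q = ΔT/ΣR = (240 °C − 26.9 °C)/0.08704 = 2450 W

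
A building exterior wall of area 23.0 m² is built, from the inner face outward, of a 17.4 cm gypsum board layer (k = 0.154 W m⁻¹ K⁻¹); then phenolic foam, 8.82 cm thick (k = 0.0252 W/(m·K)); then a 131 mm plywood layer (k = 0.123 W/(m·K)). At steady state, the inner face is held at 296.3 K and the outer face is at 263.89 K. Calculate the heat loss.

Resistance network (inner→outer):
  R_gypsum board = L/(kA) = 0.174/(0.154·23.0) = 0.04912 K/W
  R_phenolic foam = L/(kA) = 0.0882/(0.0252·23.0) = 0.1522 K/W
  R_plywood = L/(kA) = 0.131/(0.123·23.0) = 0.04631 K/W
ΣR = 0.04912 + 0.1522 + 0.04631 = 0.2476 K/W
Q = ΔT/ΣR = (296.3 K − 263.89 K)/0.2476 = 131 W

Q = 131 W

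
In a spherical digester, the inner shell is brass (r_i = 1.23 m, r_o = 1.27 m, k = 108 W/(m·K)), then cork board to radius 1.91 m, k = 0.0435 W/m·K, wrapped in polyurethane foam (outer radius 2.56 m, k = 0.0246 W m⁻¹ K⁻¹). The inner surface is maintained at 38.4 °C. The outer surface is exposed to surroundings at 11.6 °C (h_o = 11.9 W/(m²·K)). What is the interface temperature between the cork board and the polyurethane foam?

T = 24.2 °C

Treat each layer as a resistance in series:
  R_brass = (1/1.23 − 1/1.27)/(4πk) = 0.02561/(4π·108) = 1.887×10^-5 K/W
  R_cork board = (1/1.27 − 1/1.91)/(4πk) = 0.2638/(4π·0.0435) = 0.4827 K/W
  R_polyurethane foam = (1/1.91 − 1/2.56)/(4πk) = 0.1329/(4π·0.0246) = 0.4300 K/W
  R_conv,out = 1/(4πr²h) = 1/(4π·2.56²·11.9) = 0.001020 K/W
ΣR = 1.887×10^-5 + 0.4827 + 0.4300 + 0.001020 = 0.9137 K/W
Q = ΔT/ΣR = (38.4 °C − 11.6 °C)/0.9137 = 29.33 W
From the inner boundary to the cork board/polyurethane foam interface, ΣR_partial = 0.4827 K/W.
T_interface = T_in − Q·ΣR_partial = 38.4 °C − (29.33)(0.4827) = 24.2 °C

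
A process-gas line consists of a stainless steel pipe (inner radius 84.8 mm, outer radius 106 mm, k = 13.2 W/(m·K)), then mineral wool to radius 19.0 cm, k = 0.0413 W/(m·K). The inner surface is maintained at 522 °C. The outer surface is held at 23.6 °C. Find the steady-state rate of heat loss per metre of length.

Resistance network (inner→outer):
  R'_stainless steel = ln(0.106/0.0848)/(2πk) = 0.2231/(2π·13.2) = 0.002690 m·K/W
  R'_mineral wool = ln(0.190/0.106)/(2πk) = 0.5836/(2π·0.0413) = 2.249 m·K/W
ΣR = 0.002690 + 2.249 = 2.252 m·K/W
Q' = ΔT/ΣR = (522 °C − 23.6 °C)/2.252 = 221 W/m

Q' = 221 W/m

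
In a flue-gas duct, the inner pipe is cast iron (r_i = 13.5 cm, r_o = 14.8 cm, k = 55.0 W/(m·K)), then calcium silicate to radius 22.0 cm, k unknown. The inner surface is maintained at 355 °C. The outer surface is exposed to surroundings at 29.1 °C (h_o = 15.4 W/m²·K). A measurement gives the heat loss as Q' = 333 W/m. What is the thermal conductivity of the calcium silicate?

k = 0.0677 W/m·K

ΣR = ΔT/Q' = |355 − 29.1|/333 = 0.9787 m·K/W
Known resistances:
  R'_cast iron = ln(0.148/0.135)/(2πk) = 0.09194/(2π·55.0) = 2.660×10^-4 m·K/W
  R'_conv,out = 1/(2πr h) = 1/(2π·0.220·15.4) = 0.04698 m·K/W
R_calcium silicate = ΣR − ΣR_known = 0.9787 − 0.04725 = 0.9315 m·K/W
ln(r₂/r₁)/(2πk) = 0.9315 ⇒ k = 0.3964/(2π·0.9315) = 0.0677 W/m·K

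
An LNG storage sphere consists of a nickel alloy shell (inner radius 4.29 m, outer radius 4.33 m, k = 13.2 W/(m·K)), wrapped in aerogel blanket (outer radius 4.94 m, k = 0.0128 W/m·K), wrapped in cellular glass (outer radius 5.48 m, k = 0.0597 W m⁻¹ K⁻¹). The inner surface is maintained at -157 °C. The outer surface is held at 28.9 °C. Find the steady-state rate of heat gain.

Q = 912 W

Series thermal resistances, inner to outer:
  R_nickel alloy = (1/4.29 − 1/4.33)/(4πk) = 0.002153/(4π·13.2) = 1.298×10^-5 K/W
  R_aerogel blanket = (1/4.33 − 1/4.94)/(4πk) = 0.02852/(4π·0.0128) = 0.1773 K/W
  R_cellular glass = (1/4.94 − 1/5.48)/(4πk) = 0.01995/(4π·0.0597) = 0.02659 K/W
ΣR = 1.298×10^-5 + 0.1773 + 0.02659 = 0.2039 K/W
Q = ΔT/ΣR = (-157 °C − 28.9 °C)/0.2039 = -912 W
(Negative Q ⇒ heat flows inward; heat gain = 912 W.)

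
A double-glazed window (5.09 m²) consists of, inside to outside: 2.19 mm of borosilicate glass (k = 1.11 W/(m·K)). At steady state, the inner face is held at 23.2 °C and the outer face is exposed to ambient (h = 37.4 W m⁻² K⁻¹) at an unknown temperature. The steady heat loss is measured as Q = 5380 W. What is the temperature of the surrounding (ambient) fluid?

Series resistances:
  R_borosilicate glass = L/(kA) = 0.00219/(1.11·5.09) = 3.876×10^-4 K/W
  R_conv,out = 1/(hA) = 1/(37.4·5.09) = 0.005253 K/W
ΣR = 0.005641 K/W
ΔT = Q·ΣR = 5380 × 0.005641 = 30.35 K
Heat flows outward, so T_out = T_in − ΔT = 23.2 − 30.35 = -7.15 °C

T_out = -7.15 °C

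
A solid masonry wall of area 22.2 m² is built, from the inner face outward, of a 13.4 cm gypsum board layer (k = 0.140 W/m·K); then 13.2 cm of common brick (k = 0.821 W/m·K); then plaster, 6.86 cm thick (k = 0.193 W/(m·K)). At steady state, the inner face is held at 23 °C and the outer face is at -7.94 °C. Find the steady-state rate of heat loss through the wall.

Series thermal resistances, inner to outer:
  R_gypsum board = L/(kA) = 0.134/(0.140·22.2) = 0.04311 K/W
  R_common brick = L/(kA) = 0.132/(0.821·22.2) = 0.007242 K/W
  R_plaster = L/(kA) = 0.0686/(0.193·22.2) = 0.01601 K/W
ΣR = 0.04311 + 0.007242 + 0.01601 = 0.06636 K/W
Q = ΔT/ΣR = (23 °C − -7.94 °C)/0.06636 = 466 W

Q = 466 W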